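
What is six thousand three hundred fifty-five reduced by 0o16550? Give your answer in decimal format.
Convert six thousand three hundred fifty-five (English words) → 6×1000 + 3×100 + 55 = 6355 (decimal)
Convert 0o16550 (octal) → 1×4096 + 6×512 + 5×64 + 5×8 = 7528 (decimal)
Compute 6355 - 7528 = -1173
-1173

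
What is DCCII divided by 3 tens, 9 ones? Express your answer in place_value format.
Convert DCCII (Roman numeral) → 500 + 100 + 100 + 1 + 1 = 702 (decimal)
Convert 3 tens, 9 ones (place-value notation) → 3×10 + 9 = 39 (decimal)
Compute 702 ÷ 39 = 18
Convert 18 (decimal) → 18 = 1×10 + 8 → 1 ten, 8 ones (place-value notation)
1 ten, 8 ones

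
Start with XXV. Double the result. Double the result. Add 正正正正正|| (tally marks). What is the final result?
Convert XXV (Roman numeral) → 10 + 10 + 5 = 25 (decimal)
Start: 25
25 × 2 = 50
50 × 2 = 100
Convert 正正正正正|| (tally marks) → 5 + 5 + 5 + 5 + 5 + 2 = 27 (decimal)
100 + 27 = 127
127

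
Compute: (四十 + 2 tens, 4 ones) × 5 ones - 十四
Convert 四十 (Chinese numeral) → 4×10 = 40 (decimal)
Convert 2 tens, 4 ones (place-value notation) → 2×10 + 4 = 24 (decimal)
Convert 5 ones (place-value notation) → 5 (decimal)
Convert 十四 (Chinese numeral) → 1×10 + 4 = 14 (decimal)
Expression in decimal: (40 + 24) × 5 - 14
Parentheses first: 40 + 24 = 64
Multiply: 64 × 5 = 320
Subtract: 320 - 14 = 306
306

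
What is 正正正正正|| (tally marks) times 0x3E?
Convert 正正正正正|| (tally marks) → 5 + 5 + 5 + 5 + 5 + 2 = 27 (decimal)
Convert 0x3E (hexadecimal) → 3×16 + 14 = 62 (decimal)
Compute 27 × 62 = 1674
1674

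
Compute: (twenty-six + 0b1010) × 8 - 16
Convert twenty-six (English words) → 26 (decimal)
Convert 0b1010 (binary) → 8 + 2 = 10 (decimal)
Expression in decimal: (26 + 10) × 8 - 16
Parentheses first: 26 + 10 = 36
Multiply: 36 × 8 = 288
Subtract: 288 - 16 = 272
272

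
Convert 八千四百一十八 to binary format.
Convert 八千四百一十八 (Chinese numeral) → 8×1000 + 4×100 + 1×10 + 8 = 8418 (decimal)
Convert 8418 (decimal) → 8418 = 8192 + 128 + 64 + 32 + 2 → 0b10000011100010 (binary)
0b10000011100010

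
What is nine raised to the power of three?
Convert nine (English words) → 9 (decimal)
Convert three (English words) → 3 (decimal)
Compute 9 ^ 3 = 729
729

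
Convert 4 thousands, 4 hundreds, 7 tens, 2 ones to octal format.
Convert 4 thousands, 4 hundreds, 7 tens, 2 ones (place-value notation) → 4×1000 + 4×100 + 7×10 + 2 = 4472 (decimal)
Convert 4472 (decimal) → 4472 = 1×4096 + 5×64 + 7×8 → 0o10570 (octal)
0o10570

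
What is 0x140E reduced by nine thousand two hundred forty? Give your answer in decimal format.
Convert 0x140E (hexadecimal) → 1×4096 + 4×256 + 14 = 5134 (decimal)
Convert nine thousand two hundred forty (English words) → 9×1000 + 2×100 + 40 = 9240 (decimal)
Compute 5134 - 9240 = -4106
-4106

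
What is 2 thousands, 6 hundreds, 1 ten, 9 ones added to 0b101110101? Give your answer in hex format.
Convert 2 thousands, 6 hundreds, 1 ten, 9 ones (place-value notation) → 2×1000 + 6×100 + 1×10 + 9 = 2619 (decimal)
Convert 0b101110101 (binary) → 256 + 64 + 32 + 16 + 4 + 1 = 373 (decimal)
Compute 2619 + 373 = 2992
Convert 2992 (decimal) → 2992 = 11×256 + 11×16 → 0xBB0 (hexadecimal)
0xBB0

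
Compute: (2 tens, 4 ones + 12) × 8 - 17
Convert 2 tens, 4 ones (place-value notation) → 2×10 + 4 = 24 (decimal)
Expression in decimal: (24 + 12) × 8 - 17
Parentheses first: 24 + 12 = 36
Multiply: 36 × 8 = 288
Subtract: 288 - 17 = 271
271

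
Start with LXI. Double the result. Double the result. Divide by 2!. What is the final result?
Convert LXI (Roman numeral) → 50 + 10 + 1 = 61 (decimal)
Start: 61
61 × 2 = 122
122 × 2 = 244
Convert 2! (factorial) → 2 (decimal)
244 ÷ 2 = 122
122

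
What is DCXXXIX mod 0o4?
Convert DCXXXIX (Roman numeral) → 500 + 100 + 10 + 10 + 10 + 9 = 639 (decimal)
Convert 0o4 (octal) → 4 (decimal)
Compute 639 mod 4 = 3
3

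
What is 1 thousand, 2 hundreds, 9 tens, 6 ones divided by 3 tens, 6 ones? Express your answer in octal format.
Convert 1 thousand, 2 hundreds, 9 tens, 6 ones (place-value notation) → 1×1000 + 2×100 + 9×10 + 6 = 1296 (decimal)
Convert 3 tens, 6 ones (place-value notation) → 3×10 + 6 = 36 (decimal)
Compute 1296 ÷ 36 = 36
Convert 36 (decimal) → 36 = 4×8 + 4 → 0o44 (octal)
0o44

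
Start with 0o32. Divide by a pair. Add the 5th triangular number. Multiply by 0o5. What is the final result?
Convert 0o32 (octal) → 3×8 + 2 = 26 (decimal)
Start: 26
Convert a pair (colloquial) → 2 (decimal)
26 ÷ 2 = 13
Convert the 5th triangular number (triangular index) → 5×6/2 = 15 (decimal)
13 + 15 = 28
Convert 0o5 (octal) → 5 (decimal)
28 × 5 = 140
140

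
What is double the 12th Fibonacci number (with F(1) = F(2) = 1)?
The 12th Fibonacci number (with F(1) = F(2) = 1): 1, 1, 2, 3, 5, 8, 13, 21, 34, 55, 89, 144 → 144
Compute 144 × 2 = 288
288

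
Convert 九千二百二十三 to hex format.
Convert 九千二百二十三 (Chinese numeral) → 9×1000 + 2×100 + 2×10 + 3 = 9223 (decimal)
Convert 9223 (decimal) → 9223 = 2×4096 + 4×256 + 7 → 0x2407 (hexadecimal)
0x2407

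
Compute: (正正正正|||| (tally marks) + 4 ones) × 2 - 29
Convert 正正正正|||| (tally marks) → 5 + 5 + 5 + 5 + 4 = 24 (decimal)
Convert 4 ones (place-value notation) → 4 (decimal)
Expression in decimal: (24 + 4) × 2 - 29
Parentheses first: 24 + 4 = 28
Multiply: 28 × 2 = 56
Subtract: 56 - 29 = 27
27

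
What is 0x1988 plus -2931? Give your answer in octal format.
Convert 0x1988 (hexadecimal) → 1×4096 + 9×256 + 8×16 + 8 = 6536 (decimal)
Compute 6536 + -2931 = 3605
Convert 3605 (decimal) → 3605 = 7×512 + 2×8 + 5 → 0o7025 (octal)
0o7025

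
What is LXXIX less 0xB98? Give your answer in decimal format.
Convert LXXIX (Roman numeral) → 50 + 10 + 10 + 9 = 79 (decimal)
Convert 0xB98 (hexadecimal) → 11×256 + 9×16 + 8 = 2968 (decimal)
Compute 79 - 2968 = -2889
-2889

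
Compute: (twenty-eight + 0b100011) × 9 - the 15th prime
Convert twenty-eight (English words) → 28 (decimal)
Convert 0b100011 (binary) → 32 + 2 + 1 = 35 (decimal)
Convert the 15th prime (prime index) → 47 (decimal)
Expression in decimal: (28 + 35) × 9 - 47
Parentheses first: 28 + 35 = 63
Multiply: 63 × 9 = 567
Subtract: 567 - 47 = 520
520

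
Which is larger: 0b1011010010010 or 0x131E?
Convert 0b1011010010010 (binary) → 4096 + 1024 + 512 + 128 + 16 + 2 = 5778 (decimal)
Convert 0x131E (hexadecimal) → 1×4096 + 3×256 + 1×16 + 14 = 4894 (decimal)
Compare 5778 vs 4894: larger = 5778
5778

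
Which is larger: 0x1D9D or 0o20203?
Convert 0x1D9D (hexadecimal) → 1×4096 + 13×256 + 9×16 + 13 = 7581 (decimal)
Convert 0o20203 (octal) → 2×4096 + 2×64 + 3 = 8323 (decimal)
Compare 7581 vs 8323: larger = 8323
8323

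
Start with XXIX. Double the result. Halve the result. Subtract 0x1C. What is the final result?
Convert XXIX (Roman numeral) → 10 + 10 + 9 = 29 (decimal)
Start: 29
29 × 2 = 58
58 ÷ 2 = 29
Convert 0x1C (hexadecimal) → 1×16 + 12 = 28 (decimal)
29 - 28 = 1
1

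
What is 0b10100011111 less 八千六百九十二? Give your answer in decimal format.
Convert 0b10100011111 (binary) → 1024 + 256 + 16 + 8 + 4 + 2 + 1 = 1311 (decimal)
Convert 八千六百九十二 (Chinese numeral) → 8×1000 + 6×100 + 9×10 + 2 = 8692 (decimal)
Compute 1311 - 8692 = -7381
-7381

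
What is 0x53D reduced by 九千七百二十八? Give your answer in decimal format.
Convert 0x53D (hexadecimal) → 5×256 + 3×16 + 13 = 1341 (decimal)
Convert 九千七百二十八 (Chinese numeral) → 9×1000 + 7×100 + 2×10 + 8 = 9728 (decimal)
Compute 1341 - 9728 = -8387
-8387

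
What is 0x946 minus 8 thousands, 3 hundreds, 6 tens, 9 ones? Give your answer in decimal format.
Convert 0x946 (hexadecimal) → 9×256 + 4×16 + 6 = 2374 (decimal)
Convert 8 thousands, 3 hundreds, 6 tens, 9 ones (place-value notation) → 8×1000 + 3×100 + 6×10 + 9 = 8369 (decimal)
Compute 2374 - 8369 = -5995
-5995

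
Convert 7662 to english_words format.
Convert 7662 (decimal) → 7662 = 7×1000 + 6×100 + 62 → seven thousand six hundred sixty-two (English words)
seven thousand six hundred sixty-two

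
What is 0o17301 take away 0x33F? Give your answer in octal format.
Convert 0o17301 (octal) → 1×4096 + 7×512 + 3×64 + 1 = 7873 (decimal)
Convert 0x33F (hexadecimal) → 3×256 + 3×16 + 15 = 831 (decimal)
Compute 7873 - 831 = 7042
Convert 7042 (decimal) → 7042 = 1×4096 + 5×512 + 6×64 + 2 → 0o15602 (octal)
0o15602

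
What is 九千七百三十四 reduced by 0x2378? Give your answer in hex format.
Convert 九千七百三十四 (Chinese numeral) → 9×1000 + 7×100 + 3×10 + 4 = 9734 (decimal)
Convert 0x2378 (hexadecimal) → 2×4096 + 3×256 + 7×16 + 8 = 9080 (decimal)
Compute 9734 - 9080 = 654
Convert 654 (decimal) → 654 = 2×256 + 8×16 + 14 → 0x28E (hexadecimal)
0x28E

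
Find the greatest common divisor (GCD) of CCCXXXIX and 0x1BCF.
Convert CCCXXXIX (Roman numeral) → 100 + 100 + 100 + 10 + 10 + 10 + 9 = 339 (decimal)
Convert 0x1BCF (hexadecimal) → 1×4096 + 11×256 + 12×16 + 15 = 7119 (decimal)
Compute gcd(339, 7119) = 339
339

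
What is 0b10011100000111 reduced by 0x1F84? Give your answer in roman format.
Convert 0b10011100000111 (binary) → 8192 + 1024 + 512 + 256 + 4 + 2 + 1 = 9991 (decimal)
Convert 0x1F84 (hexadecimal) → 1×4096 + 15×256 + 8×16 + 4 = 8068 (decimal)
Compute 9991 - 8068 = 1923
Convert 1923 (decimal) → 1923 = 1000 + 900 + 10 + 10 + 1 + 1 + 1 → MCMXXIII (Roman numeral)
MCMXXIII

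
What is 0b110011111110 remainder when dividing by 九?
Convert 0b110011111110 (binary) → 2048 + 1024 + 128 + 64 + 32 + 16 + 8 + 4 + 2 = 3326 (decimal)
Convert 九 (Chinese numeral) → 9 (decimal)
Compute 3326 mod 9 = 5
5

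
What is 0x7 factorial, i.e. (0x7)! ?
Convert 0x7 (hexadecimal) → 7 (decimal)
Compute 7! = 5040
5040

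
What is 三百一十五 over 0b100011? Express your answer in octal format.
Convert 三百一十五 (Chinese numeral) → 3×100 + 1×10 + 5 = 315 (decimal)
Convert 0b100011 (binary) → 32 + 2 + 1 = 35 (decimal)
Compute 315 ÷ 35 = 9
Convert 9 (decimal) → 9 = 1×8 + 1 → 0o11 (octal)
0o11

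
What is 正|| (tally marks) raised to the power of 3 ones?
Convert 正|| (tally marks) → 5 + 2 = 7 (decimal)
Convert 3 ones (place-value notation) → 3 (decimal)
Compute 7 ^ 3 = 343
343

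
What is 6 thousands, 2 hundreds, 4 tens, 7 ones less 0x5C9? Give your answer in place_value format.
Convert 6 thousands, 2 hundreds, 4 tens, 7 ones (place-value notation) → 6×1000 + 2×100 + 4×10 + 7 = 6247 (decimal)
Convert 0x5C9 (hexadecimal) → 5×256 + 12×16 + 9 = 1481 (decimal)
Compute 6247 - 1481 = 4766
Convert 4766 (decimal) → 4766 = 4×1000 + 7×100 + 6×10 + 6 → 4 thousands, 7 hundreds, 6 tens, 6 ones (place-value notation)
4 thousands, 7 hundreds, 6 tens, 6 ones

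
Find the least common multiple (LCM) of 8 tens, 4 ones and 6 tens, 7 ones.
Convert 8 tens, 4 ones (place-value notation) → 8×10 + 4 = 84 (decimal)
Convert 6 tens, 7 ones (place-value notation) → 6×10 + 7 = 67 (decimal)
Compute lcm(84, 67) = 5628
5628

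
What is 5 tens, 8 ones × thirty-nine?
Convert 5 tens, 8 ones (place-value notation) → 5×10 + 8 = 58 (decimal)
Convert thirty-nine (English words) → 39 (decimal)
Compute 58 × 39 = 2262
2262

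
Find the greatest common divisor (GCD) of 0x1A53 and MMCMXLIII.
Convert 0x1A53 (hexadecimal) → 1×4096 + 10×256 + 5×16 + 3 = 6739 (decimal)
Convert MMCMXLIII (Roman numeral) → 1000 + 1000 + 900 + 40 + 1 + 1 + 1 = 2943 (decimal)
Compute gcd(6739, 2943) = 1
1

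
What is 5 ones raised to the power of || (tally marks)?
Convert 5 ones (place-value notation) → 5 (decimal)
Convert || (tally marks) → 2 (decimal)
Compute 5 ^ 2 = 25
25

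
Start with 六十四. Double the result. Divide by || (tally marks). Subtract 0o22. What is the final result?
Convert 六十四 (Chinese numeral) → 6×10 + 4 = 64 (decimal)
Start: 64
64 × 2 = 128
Convert || (tally marks) → 2 (decimal)
128 ÷ 2 = 64
Convert 0o22 (octal) → 2×8 + 2 = 18 (decimal)
64 - 18 = 46
46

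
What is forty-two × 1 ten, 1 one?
Convert forty-two (English words) → 42 (decimal)
Convert 1 ten, 1 one (place-value notation) → 1×10 + 1 = 11 (decimal)
Compute 42 × 11 = 462
462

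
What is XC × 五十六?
Convert XC (Roman numeral) → 90 (decimal)
Convert 五十六 (Chinese numeral) → 5×10 + 6 = 56 (decimal)
Compute 90 × 56 = 5040
5040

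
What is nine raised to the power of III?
Convert nine (English words) → 9 (decimal)
Convert III (Roman numeral) → 1 + 1 + 1 = 3 (decimal)
Compute 9 ^ 3 = 729
729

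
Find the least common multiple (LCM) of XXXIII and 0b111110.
Convert XXXIII (Roman numeral) → 10 + 10 + 10 + 1 + 1 + 1 = 33 (decimal)
Convert 0b111110 (binary) → 32 + 16 + 8 + 4 + 2 = 62 (decimal)
Compute lcm(33, 62) = 2046
2046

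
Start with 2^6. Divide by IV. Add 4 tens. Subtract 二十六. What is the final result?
Convert 2^6 (power) → 64 (decimal)
Start: 64
Convert IV (Roman numeral) → 4 (decimal)
64 ÷ 4 = 16
Convert 4 tens (place-value notation) → 4×10 = 40 (decimal)
16 + 40 = 56
Convert 二十六 (Chinese numeral) → 2×10 + 6 = 26 (decimal)
56 - 26 = 30
30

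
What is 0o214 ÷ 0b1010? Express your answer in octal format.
Convert 0o214 (octal) → 2×64 + 1×8 + 4 = 140 (decimal)
Convert 0b1010 (binary) → 8 + 2 = 10 (decimal)
Compute 140 ÷ 10 = 14
Convert 14 (decimal) → 14 = 1×8 + 6 → 0o16 (octal)
0o16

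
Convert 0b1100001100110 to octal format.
Convert 0b1100001100110 (binary) → 4096 + 2048 + 64 + 32 + 4 + 2 = 6246 (decimal)
Convert 6246 (decimal) → 6246 = 1×4096 + 4×512 + 1×64 + 4×8 + 6 → 0o14146 (octal)
0o14146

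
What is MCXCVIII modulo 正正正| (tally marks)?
Convert MCXCVIII (Roman numeral) → 1000 + 100 + 90 + 5 + 1 + 1 + 1 = 1198 (decimal)
Convert 正正正| (tally marks) → 5 + 5 + 5 + 1 = 16 (decimal)
Compute 1198 mod 16 = 14
14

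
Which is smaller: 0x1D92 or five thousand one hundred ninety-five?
Convert 0x1D92 (hexadecimal) → 1×4096 + 13×256 + 9×16 + 2 = 7570 (decimal)
Convert five thousand one hundred ninety-five (English words) → 5×1000 + 1×100 + 95 = 5195 (decimal)
Compare 7570 vs 5195: smaller = 5195
5195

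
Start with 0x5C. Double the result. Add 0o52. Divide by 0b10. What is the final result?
Convert 0x5C (hexadecimal) → 5×16 + 12 = 92 (decimal)
Start: 92
92 × 2 = 184
Convert 0o52 (octal) → 5×8 + 2 = 42 (decimal)
184 + 42 = 226
Convert 0b10 (binary) → 2 (decimal)
226 ÷ 2 = 113
113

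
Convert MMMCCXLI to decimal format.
Convert MMMCCXLI (Roman numeral) → 1000 + 1000 + 1000 + 100 + 100 + 40 + 1 = 3241 (decimal)
3241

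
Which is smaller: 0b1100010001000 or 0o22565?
Convert 0b1100010001000 (binary) → 4096 + 2048 + 128 + 8 = 6280 (decimal)
Convert 0o22565 (octal) → 2×4096 + 2×512 + 5×64 + 6×8 + 5 = 9589 (decimal)
Compare 6280 vs 9589: smaller = 6280
6280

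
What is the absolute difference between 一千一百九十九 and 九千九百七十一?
Convert 一千一百九十九 (Chinese numeral) → 1×1000 + 1×100 + 9×10 + 9 = 1199 (decimal)
Convert 九千九百七十一 (Chinese numeral) → 9×1000 + 9×100 + 7×10 + 1 = 9971 (decimal)
Compute |1199 - 9971| = 8772
8772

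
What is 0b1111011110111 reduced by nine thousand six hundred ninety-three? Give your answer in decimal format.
Convert 0b1111011110111 (binary) → 4096 + 2048 + 1024 + 512 + 128 + 64 + 32 + 16 + 4 + 2 + 1 = 7927 (decimal)
Convert nine thousand six hundred ninety-three (English words) → 9×1000 + 6×100 + 93 = 9693 (decimal)
Compute 7927 - 9693 = -1766
-1766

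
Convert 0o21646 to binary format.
Convert 0o21646 (octal) → 2×4096 + 1×512 + 6×64 + 4×8 + 6 = 9126 (decimal)
Convert 9126 (decimal) → 9126 = 8192 + 512 + 256 + 128 + 32 + 4 + 2 → 0b10001110100110 (binary)
0b10001110100110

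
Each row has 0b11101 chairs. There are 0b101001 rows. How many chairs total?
Convert 0b11101 (binary) → 16 + 8 + 4 + 1 = 29 (decimal)
Convert 0b101001 (binary) → 32 + 8 + 1 = 41 (decimal)
Compute 29 × 41 = 1189
1189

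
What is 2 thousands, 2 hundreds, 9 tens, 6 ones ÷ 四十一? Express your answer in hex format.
Convert 2 thousands, 2 hundreds, 9 tens, 6 ones (place-value notation) → 2×1000 + 2×100 + 9×10 + 6 = 2296 (decimal)
Convert 四十一 (Chinese numeral) → 4×10 + 1 = 41 (decimal)
Compute 2296 ÷ 41 = 56
Convert 56 (decimal) → 56 = 3×16 + 8 → 0x38 (hexadecimal)
0x38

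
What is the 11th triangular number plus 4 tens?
The 11th triangular number = 11×12/2 = 66
Convert 4 tens (place-value notation) → 4×10 = 40 (decimal)
Compute 66 + 40 = 106
106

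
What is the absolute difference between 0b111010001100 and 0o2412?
Convert 0b111010001100 (binary) → 2048 + 1024 + 512 + 128 + 8 + 4 = 3724 (decimal)
Convert 0o2412 (octal) → 2×512 + 4×64 + 1×8 + 2 = 1290 (decimal)
Compute |3724 - 1290| = 2434
2434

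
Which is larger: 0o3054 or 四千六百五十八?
Convert 0o3054 (octal) → 3×512 + 5×8 + 4 = 1580 (decimal)
Convert 四千六百五十八 (Chinese numeral) → 4×1000 + 6×100 + 5×10 + 8 = 4658 (decimal)
Compare 1580 vs 4658: larger = 4658
4658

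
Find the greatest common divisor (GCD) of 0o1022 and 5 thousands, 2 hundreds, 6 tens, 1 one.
Convert 0o1022 (octal) → 1×512 + 2×8 + 2 = 530 (decimal)
Convert 5 thousands, 2 hundreds, 6 tens, 1 one (place-value notation) → 5×1000 + 2×100 + 6×10 + 1 = 5261 (decimal)
Compute gcd(530, 5261) = 1
1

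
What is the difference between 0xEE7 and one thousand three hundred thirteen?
Convert 0xEE7 (hexadecimal) → 14×256 + 14×16 + 7 = 3815 (decimal)
Convert one thousand three hundred thirteen (English words) → 1×1000 + 3×100 + 13 = 1313 (decimal)
Difference: |3815 - 1313| = 2502
2502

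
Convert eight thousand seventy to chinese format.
Convert eight thousand seventy (English words) → 8×1000 + 70 = 8070 (decimal)
Convert 8070 (decimal) → 8070 = 8×1000 + 7×10 → 八千零七十 (Chinese numeral)
八千零七十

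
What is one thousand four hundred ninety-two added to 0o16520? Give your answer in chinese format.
Convert one thousand four hundred ninety-two (English words) → 1×1000 + 4×100 + 92 = 1492 (decimal)
Convert 0o16520 (octal) → 1×4096 + 6×512 + 5×64 + 2×8 = 7504 (decimal)
Compute 1492 + 7504 = 8996
Convert 8996 (decimal) → 8996 = 8×1000 + 9×100 + 9×10 + 6 → 八千九百九十六 (Chinese numeral)
八千九百九十六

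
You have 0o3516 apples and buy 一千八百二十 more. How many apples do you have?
Convert 0o3516 (octal) → 3×512 + 5×64 + 1×8 + 6 = 1870 (decimal)
Convert 一千八百二十 (Chinese numeral) → 1×1000 + 8×100 + 2×10 = 1820 (decimal)
Compute 1870 + 1820 = 3690
3690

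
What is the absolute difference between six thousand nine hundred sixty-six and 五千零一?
Convert six thousand nine hundred sixty-six (English words) → 6×1000 + 9×100 + 66 = 6966 (decimal)
Convert 五千零一 (Chinese numeral) → 5×1000 + 1 = 5001 (decimal)
Compute |6966 - 5001| = 1965
1965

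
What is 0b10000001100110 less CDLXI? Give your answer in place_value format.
Convert 0b10000001100110 (binary) → 8192 + 64 + 32 + 4 + 2 = 8294 (decimal)
Convert CDLXI (Roman numeral) → 400 + 50 + 10 + 1 = 461 (decimal)
Compute 8294 - 461 = 7833
Convert 7833 (decimal) → 7833 = 7×1000 + 8×100 + 3×10 + 3 → 7 thousands, 8 hundreds, 3 tens, 3 ones (place-value notation)
7 thousands, 8 hundreds, 3 tens, 3 ones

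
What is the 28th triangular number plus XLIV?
The 28th triangular number = 28×29/2 = 406
Convert XLIV (Roman numeral) → 40 + 4 = 44 (decimal)
Compute 406 + 44 = 450
450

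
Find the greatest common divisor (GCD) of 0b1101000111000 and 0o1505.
Convert 0b1101000111000 (binary) → 4096 + 2048 + 512 + 32 + 16 + 8 = 6712 (decimal)
Convert 0o1505 (octal) → 1×512 + 5×64 + 5 = 837 (decimal)
Compute gcd(6712, 837) = 1
1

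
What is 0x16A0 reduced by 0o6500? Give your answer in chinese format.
Convert 0x16A0 (hexadecimal) → 1×4096 + 6×256 + 10×16 = 5792 (decimal)
Convert 0o6500 (octal) → 6×512 + 5×64 = 3392 (decimal)
Compute 5792 - 3392 = 2400
Convert 2400 (decimal) → 2400 = 2×1000 + 4×100 → 二千四百 (Chinese numeral)
二千四百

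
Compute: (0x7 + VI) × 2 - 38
Convert 0x7 (hexadecimal) → 7 (decimal)
Convert VI (Roman numeral) → 5 + 1 = 6 (decimal)
Expression in decimal: (7 + 6) × 2 - 38
Parentheses first: 7 + 6 = 13
Multiply: 13 × 2 = 26
Subtract: 26 - 38 = -12
-12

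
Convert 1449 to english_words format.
Convert 1449 (decimal) → 1449 = 1×1000 + 4×100 + 49 → one thousand four hundred forty-nine (English words)
one thousand four hundred forty-nine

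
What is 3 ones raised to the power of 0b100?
Convert 3 ones (place-value notation) → 3 (decimal)
Convert 0b100 (binary) → 4 (decimal)
Compute 3 ^ 4 = 81
81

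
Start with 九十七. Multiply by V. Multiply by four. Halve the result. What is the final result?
Convert 九十七 (Chinese numeral) → 9×10 + 7 = 97 (decimal)
Start: 97
Convert V (Roman numeral) → 5 (decimal)
97 × 5 = 485
Convert four (English words) → 4 (decimal)
485 × 4 = 1940
1940 ÷ 2 = 970
970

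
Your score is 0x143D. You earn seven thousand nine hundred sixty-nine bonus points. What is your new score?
Convert 0x143D (hexadecimal) → 1×4096 + 4×256 + 3×16 + 13 = 5181 (decimal)
Convert seven thousand nine hundred sixty-nine (English words) → 7×1000 + 9×100 + 69 = 7969 (decimal)
Compute 5181 + 7969 = 13150
13150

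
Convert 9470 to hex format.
Convert 9470 (decimal) → 9470 = 2×4096 + 4×256 + 15×16 + 14 → 0x24FE (hexadecimal)
0x24FE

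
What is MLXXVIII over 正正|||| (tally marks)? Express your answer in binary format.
Convert MLXXVIII (Roman numeral) → 1000 + 50 + 10 + 10 + 5 + 1 + 1 + 1 = 1078 (decimal)
Convert 正正|||| (tally marks) → 5 + 5 + 4 = 14 (decimal)
Compute 1078 ÷ 14 = 77
Convert 77 (decimal) → 77 = 64 + 8 + 4 + 1 → 0b1001101 (binary)
0b1001101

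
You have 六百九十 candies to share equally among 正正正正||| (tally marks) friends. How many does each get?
Convert 六百九十 (Chinese numeral) → 6×100 + 9×10 = 690 (decimal)
Convert 正正正正||| (tally marks) → 5 + 5 + 5 + 5 + 3 = 23 (decimal)
Compute 690 ÷ 23 = 30
30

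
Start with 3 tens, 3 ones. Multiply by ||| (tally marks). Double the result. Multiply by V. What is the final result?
Convert 3 tens, 3 ones (place-value notation) → 3×10 + 3 = 33 (decimal)
Start: 33
Convert ||| (tally marks) → 3 (decimal)
33 × 3 = 99
99 × 2 = 198
Convert V (Roman numeral) → 5 (decimal)
198 × 5 = 990
990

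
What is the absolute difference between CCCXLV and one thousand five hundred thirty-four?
Convert CCCXLV (Roman numeral) → 100 + 100 + 100 + 40 + 5 = 345 (decimal)
Convert one thousand five hundred thirty-four (English words) → 1×1000 + 5×100 + 34 = 1534 (decimal)
Compute |345 - 1534| = 1189
1189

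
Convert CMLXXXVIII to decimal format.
Convert CMLXXXVIII (Roman numeral) → 900 + 50 + 10 + 10 + 10 + 5 + 1 + 1 + 1 = 988 (decimal)
988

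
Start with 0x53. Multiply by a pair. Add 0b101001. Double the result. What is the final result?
Convert 0x53 (hexadecimal) → 5×16 + 3 = 83 (decimal)
Start: 83
Convert a pair (colloquial) → 2 (decimal)
83 × 2 = 166
Convert 0b101001 (binary) → 32 + 8 + 1 = 41 (decimal)
166 + 41 = 207
207 × 2 = 414
414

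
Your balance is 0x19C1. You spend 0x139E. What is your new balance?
Convert 0x19C1 (hexadecimal) → 1×4096 + 9×256 + 12×16 + 1 = 6593 (decimal)
Convert 0x139E (hexadecimal) → 1×4096 + 3×256 + 9×16 + 14 = 5022 (decimal)
Compute 6593 - 5022 = 1571
1571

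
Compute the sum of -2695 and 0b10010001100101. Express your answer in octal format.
Convert 0b10010001100101 (binary) → 8192 + 1024 + 64 + 32 + 4 + 1 = 9317 (decimal)
Compute -2695 + 9317 = 6622
Convert 6622 (decimal) → 6622 = 1×4096 + 4×512 + 7×64 + 3×8 + 6 → 0o14736 (octal)
0o14736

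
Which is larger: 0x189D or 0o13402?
Convert 0x189D (hexadecimal) → 1×4096 + 8×256 + 9×16 + 13 = 6301 (decimal)
Convert 0o13402 (octal) → 1×4096 + 3×512 + 4×64 + 2 = 5890 (decimal)
Compare 6301 vs 5890: larger = 6301
6301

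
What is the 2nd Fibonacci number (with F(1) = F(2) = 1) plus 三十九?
The 2nd Fibonacci number (with F(1) = F(2) = 1) = 1
Convert 三十九 (Chinese numeral) → 3×10 + 9 = 39 (decimal)
Compute 1 + 39 = 40
40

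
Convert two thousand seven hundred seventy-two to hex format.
Convert two thousand seven hundred seventy-two (English words) → 2×1000 + 7×100 + 72 = 2772 (decimal)
Convert 2772 (decimal) → 2772 = 10×256 + 13×16 + 4 → 0xAD4 (hexadecimal)
0xAD4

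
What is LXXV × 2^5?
Convert LXXV (Roman numeral) → 50 + 10 + 10 + 5 = 75 (decimal)
Convert 2^5 (power) → 32 (decimal)
Compute 75 × 32 = 2400
2400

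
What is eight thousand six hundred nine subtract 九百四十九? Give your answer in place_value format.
Convert eight thousand six hundred nine (English words) → 8×1000 + 6×100 + 9 = 8609 (decimal)
Convert 九百四十九 (Chinese numeral) → 9×100 + 4×10 + 9 = 949 (decimal)
Compute 8609 - 949 = 7660
Convert 7660 (decimal) → 7660 = 7×1000 + 6×100 + 6×10 → 7 thousands, 6 hundreds, 6 tens (place-value notation)
7 thousands, 6 hundreds, 6 tens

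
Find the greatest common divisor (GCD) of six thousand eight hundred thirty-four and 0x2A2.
Convert six thousand eight hundred thirty-four (English words) → 6×1000 + 8×100 + 34 = 6834 (decimal)
Convert 0x2A2 (hexadecimal) → 2×256 + 10×16 + 2 = 674 (decimal)
Compute gcd(6834, 674) = 2
2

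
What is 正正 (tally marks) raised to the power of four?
Convert 正正 (tally marks) → 5 + 5 = 10 (decimal)
Convert four (English words) → 4 (decimal)
Compute 10 ^ 4 = 10000
10000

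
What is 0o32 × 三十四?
Convert 0o32 (octal) → 3×8 + 2 = 26 (decimal)
Convert 三十四 (Chinese numeral) → 3×10 + 4 = 34 (decimal)
Compute 26 × 34 = 884
884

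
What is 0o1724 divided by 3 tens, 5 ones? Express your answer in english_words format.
Convert 0o1724 (octal) → 1×512 + 7×64 + 2×8 + 4 = 980 (decimal)
Convert 3 tens, 5 ones (place-value notation) → 3×10 + 5 = 35 (decimal)
Compute 980 ÷ 35 = 28
Convert 28 (decimal) → twenty-eight (English words)
twenty-eight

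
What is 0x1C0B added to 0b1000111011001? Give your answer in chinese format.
Convert 0x1C0B (hexadecimal) → 1×4096 + 12×256 + 11 = 7179 (decimal)
Convert 0b1000111011001 (binary) → 4096 + 256 + 128 + 64 + 16 + 8 + 1 = 4569 (decimal)
Compute 7179 + 4569 = 11748
Convert 11748 (decimal) → 11748 = 1×10000 + 1×1000 + 7×100 + 4×10 + 8 → 一万一千七百四十八 (Chinese numeral)
一万一千七百四十八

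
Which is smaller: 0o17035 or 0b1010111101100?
Convert 0o17035 (octal) → 1×4096 + 7×512 + 3×8 + 5 = 7709 (decimal)
Convert 0b1010111101100 (binary) → 4096 + 1024 + 256 + 128 + 64 + 32 + 8 + 4 = 5612 (decimal)
Compare 7709 vs 5612: smaller = 5612
5612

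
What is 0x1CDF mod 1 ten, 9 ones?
Convert 0x1CDF (hexadecimal) → 1×4096 + 12×256 + 13×16 + 15 = 7391 (decimal)
Convert 1 ten, 9 ones (place-value notation) → 1×10 + 9 = 19 (decimal)
Compute 7391 mod 19 = 0
0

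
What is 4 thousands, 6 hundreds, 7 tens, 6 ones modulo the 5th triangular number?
Convert 4 thousands, 6 hundreds, 7 tens, 6 ones (place-value notation) → 4×1000 + 6×100 + 7×10 + 6 = 4676 (decimal)
Convert the 5th triangular number (triangular index) → 5×6/2 = 15 (decimal)
Compute 4676 mod 15 = 11
11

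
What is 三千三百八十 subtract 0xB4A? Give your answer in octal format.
Convert 三千三百八十 (Chinese numeral) → 3×1000 + 3×100 + 8×10 = 3380 (decimal)
Convert 0xB4A (hexadecimal) → 11×256 + 4×16 + 10 = 2890 (decimal)
Compute 3380 - 2890 = 490
Convert 490 (decimal) → 490 = 7×64 + 5×8 + 2 → 0o752 (octal)
0o752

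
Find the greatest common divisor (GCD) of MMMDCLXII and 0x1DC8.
Convert MMMDCLXII (Roman numeral) → 1000 + 1000 + 1000 + 500 + 100 + 50 + 10 + 1 + 1 = 3662 (decimal)
Convert 0x1DC8 (hexadecimal) → 1×4096 + 13×256 + 12×16 + 8 = 7624 (decimal)
Compute gcd(3662, 7624) = 2
2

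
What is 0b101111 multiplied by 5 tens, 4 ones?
Convert 0b101111 (binary) → 32 + 8 + 4 + 2 + 1 = 47 (decimal)
Convert 5 tens, 4 ones (place-value notation) → 5×10 + 4 = 54 (decimal)
Compute 47 × 54 = 2538
2538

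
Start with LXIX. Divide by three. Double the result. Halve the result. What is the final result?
Convert LXIX (Roman numeral) → 50 + 10 + 9 = 69 (decimal)
Start: 69
Convert three (English words) → 3 (decimal)
69 ÷ 3 = 23
23 × 2 = 46
46 ÷ 2 = 23
23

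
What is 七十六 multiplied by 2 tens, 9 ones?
Convert 七十六 (Chinese numeral) → 7×10 + 6 = 76 (decimal)
Convert 2 tens, 9 ones (place-value notation) → 2×10 + 9 = 29 (decimal)
Compute 76 × 29 = 2204
2204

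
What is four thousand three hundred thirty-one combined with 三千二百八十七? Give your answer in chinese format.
Convert four thousand three hundred thirty-one (English words) → 4×1000 + 3×100 + 31 = 4331 (decimal)
Convert 三千二百八十七 (Chinese numeral) → 3×1000 + 2×100 + 8×10 + 7 = 3287 (decimal)
Compute 4331 + 3287 = 7618
Convert 7618 (decimal) → 7618 = 7×1000 + 6×100 + 1×10 + 8 → 七千六百一十八 (Chinese numeral)
七千六百一十八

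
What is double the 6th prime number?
The 6th prime number = 13
Compute 13 × 2 = 26
26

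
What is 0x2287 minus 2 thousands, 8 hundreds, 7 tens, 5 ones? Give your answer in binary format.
Convert 0x2287 (hexadecimal) → 2×4096 + 2×256 + 8×16 + 7 = 8839 (decimal)
Convert 2 thousands, 8 hundreds, 7 tens, 5 ones (place-value notation) → 2×1000 + 8×100 + 7×10 + 5 = 2875 (decimal)
Compute 8839 - 2875 = 5964
Convert 5964 (decimal) → 5964 = 4096 + 1024 + 512 + 256 + 64 + 8 + 4 → 0b1011101001100 (binary)
0b1011101001100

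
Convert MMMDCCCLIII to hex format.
Convert MMMDCCCLIII (Roman numeral) → 1000 + 1000 + 1000 + 500 + 100 + 100 + 100 + 50 + 1 + 1 + 1 = 3853 (decimal)
Convert 3853 (decimal) → 3853 = 15×256 + 13 → 0xF0D (hexadecimal)
0xF0D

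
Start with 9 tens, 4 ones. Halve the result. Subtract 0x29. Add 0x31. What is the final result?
Convert 9 tens, 4 ones (place-value notation) → 9×10 + 4 = 94 (decimal)
Start: 94
94 ÷ 2 = 47
Convert 0x29 (hexadecimal) → 2×16 + 9 = 41 (decimal)
47 - 41 = 6
Convert 0x31 (hexadecimal) → 3×16 + 1 = 49 (decimal)
6 + 49 = 55
55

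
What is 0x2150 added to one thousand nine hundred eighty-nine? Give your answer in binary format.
Convert 0x2150 (hexadecimal) → 2×4096 + 1×256 + 5×16 = 8528 (decimal)
Convert one thousand nine hundred eighty-nine (English words) → 1×1000 + 9×100 + 89 = 1989 (decimal)
Compute 8528 + 1989 = 10517
Convert 10517 (decimal) → 10517 = 8192 + 2048 + 256 + 16 + 4 + 1 → 0b10100100010101 (binary)
0b10100100010101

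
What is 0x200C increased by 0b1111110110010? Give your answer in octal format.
Convert 0x200C (hexadecimal) → 2×4096 + 12 = 8204 (decimal)
Convert 0b1111110110010 (binary) → 4096 + 2048 + 1024 + 512 + 256 + 128 + 32 + 16 + 2 = 8114 (decimal)
Compute 8204 + 8114 = 16318
Convert 16318 (decimal) → 16318 = 3×4096 + 7×512 + 6×64 + 7×8 + 6 → 0o37676 (octal)
0o37676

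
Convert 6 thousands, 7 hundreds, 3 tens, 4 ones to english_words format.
Convert 6 thousands, 7 hundreds, 3 tens, 4 ones (place-value notation) → 6×1000 + 7×100 + 3×10 + 4 = 6734 (decimal)
Convert 6734 (decimal) → 6734 = 6×1000 + 7×100 + 34 → six thousand seven hundred thirty-four (English words)
six thousand seven hundred thirty-four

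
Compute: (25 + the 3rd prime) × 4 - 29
Convert the 3rd prime (prime index) → 5 (decimal)
Expression in decimal: (25 + 5) × 4 - 29
Parentheses first: 25 + 5 = 30
Multiply: 30 × 4 = 120
Subtract: 120 - 29 = 91
91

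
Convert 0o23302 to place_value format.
Convert 0o23302 (octal) → 2×4096 + 3×512 + 3×64 + 2 = 9922 (decimal)
Convert 9922 (decimal) → 9922 = 9×1000 + 9×100 + 2×10 + 2 → 9 thousands, 9 hundreds, 2 tens, 2 ones (place-value notation)
9 thousands, 9 hundreds, 2 tens, 2 ones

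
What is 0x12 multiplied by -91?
Convert 0x12 (hexadecimal) → 1×16 + 2 = 18 (decimal)
Compute 18 × -91 = -1638
-1638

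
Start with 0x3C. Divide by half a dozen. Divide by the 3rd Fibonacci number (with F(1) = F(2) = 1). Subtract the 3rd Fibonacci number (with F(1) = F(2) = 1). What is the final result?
Convert 0x3C (hexadecimal) → 3×16 + 12 = 60 (decimal)
Start: 60
Convert half a dozen (colloquial) → 6 (decimal)
60 ÷ 6 = 10
Convert the 3rd Fibonacci number (with F(1) = F(2) = 1) (Fibonacci index) → 1, 1, 2 → 2 (decimal)
10 ÷ 2 = 5
Convert the 3rd Fibonacci number (with F(1) = F(2) = 1) (Fibonacci index) → 1, 1, 2 → 2 (decimal)
5 - 2 = 3
3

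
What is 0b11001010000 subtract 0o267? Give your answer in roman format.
Convert 0b11001010000 (binary) → 1024 + 512 + 64 + 16 = 1616 (decimal)
Convert 0o267 (octal) → 2×64 + 6×8 + 7 = 183 (decimal)
Compute 1616 - 183 = 1433
Convert 1433 (decimal) → 1433 = 1000 + 400 + 10 + 10 + 10 + 1 + 1 + 1 → MCDXXXIII (Roman numeral)
MCDXXXIII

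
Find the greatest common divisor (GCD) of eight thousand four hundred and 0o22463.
Convert eight thousand four hundred (English words) → 8×1000 + 4×100 = 8400 (decimal)
Convert 0o22463 (octal) → 2×4096 + 2×512 + 4×64 + 6×8 + 3 = 9523 (decimal)
Compute gcd(8400, 9523) = 1
1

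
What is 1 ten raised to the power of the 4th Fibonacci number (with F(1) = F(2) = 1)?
Convert 1 ten (place-value notation) → 1×10 = 10 (decimal)
Convert the 4th Fibonacci number (with F(1) = F(2) = 1) (Fibonacci index) → 1, 1, 2, 3 → 3 (decimal)
Compute 10 ^ 3 = 1000
1000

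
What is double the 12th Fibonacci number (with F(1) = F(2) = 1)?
The 12th Fibonacci number (with F(1) = F(2) = 1): 1, 1, 2, 3, 5, 8, 13, 21, 34, 55, 89, 144 → 144
Compute 144 × 2 = 288
288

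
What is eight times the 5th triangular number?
Convert eight (English words) → 8 (decimal)
Convert the 5th triangular number (triangular index) → 5×6/2 = 15 (decimal)
Compute 8 × 15 = 120
120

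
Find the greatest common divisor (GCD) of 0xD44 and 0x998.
Convert 0xD44 (hexadecimal) → 13×256 + 4×16 + 4 = 3396 (decimal)
Convert 0x998 (hexadecimal) → 9×256 + 9×16 + 8 = 2456 (decimal)
Compute gcd(3396, 2456) = 4
4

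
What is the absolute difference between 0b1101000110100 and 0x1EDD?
Convert 0b1101000110100 (binary) → 4096 + 2048 + 512 + 32 + 16 + 4 = 6708 (decimal)
Convert 0x1EDD (hexadecimal) → 1×4096 + 14×256 + 13×16 + 13 = 7901 (decimal)
Compute |6708 - 7901| = 1193
1193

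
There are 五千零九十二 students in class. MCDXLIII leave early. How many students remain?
Convert 五千零九十二 (Chinese numeral) → 5×1000 + 9×10 + 2 = 5092 (decimal)
Convert MCDXLIII (Roman numeral) → 1000 + 400 + 40 + 1 + 1 + 1 = 1443 (decimal)
Compute 5092 - 1443 = 3649
3649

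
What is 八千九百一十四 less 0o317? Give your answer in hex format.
Convert 八千九百一十四 (Chinese numeral) → 8×1000 + 9×100 + 1×10 + 4 = 8914 (decimal)
Convert 0o317 (octal) → 3×64 + 1×8 + 7 = 207 (decimal)
Compute 8914 - 207 = 8707
Convert 8707 (decimal) → 8707 = 2×4096 + 2×256 + 3 → 0x2203 (hexadecimal)
0x2203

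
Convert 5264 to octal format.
Convert 5264 (decimal) → 5264 = 1×4096 + 2×512 + 2×64 + 2×8 → 0o12220 (octal)
0o12220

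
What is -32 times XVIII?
Convert XVIII (Roman numeral) → 10 + 5 + 1 + 1 + 1 = 18 (decimal)
Compute -32 × 18 = -576
-576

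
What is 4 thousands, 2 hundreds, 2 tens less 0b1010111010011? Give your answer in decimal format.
Convert 4 thousands, 2 hundreds, 2 tens (place-value notation) → 4×1000 + 2×100 + 2×10 = 4220 (decimal)
Convert 0b1010111010011 (binary) → 4096 + 1024 + 256 + 128 + 64 + 16 + 2 + 1 = 5587 (decimal)
Compute 4220 - 5587 = -1367
-1367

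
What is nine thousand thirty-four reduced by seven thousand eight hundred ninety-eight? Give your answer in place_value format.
Convert nine thousand thirty-four (English words) → 9×1000 + 34 = 9034 (decimal)
Convert seven thousand eight hundred ninety-eight (English words) → 7×1000 + 8×100 + 98 = 7898 (decimal)
Compute 9034 - 7898 = 1136
Convert 1136 (decimal) → 1136 = 1×1000 + 1×100 + 3×10 + 6 → 1 thousand, 1 hundred, 3 tens, 6 ones (place-value notation)
1 thousand, 1 hundred, 3 tens, 6 ones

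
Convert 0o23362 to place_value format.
Convert 0o23362 (octal) → 2×4096 + 3×512 + 3×64 + 6×8 + 2 = 9970 (decimal)
Convert 9970 (decimal) → 9970 = 9×1000 + 9×100 + 7×10 → 9 thousands, 9 hundreds, 7 tens (place-value notation)
9 thousands, 9 hundreds, 7 tens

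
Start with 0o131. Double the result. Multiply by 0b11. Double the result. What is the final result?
Convert 0o131 (octal) → 1×64 + 3×8 + 1 = 89 (decimal)
Start: 89
89 × 2 = 178
Convert 0b11 (binary) → 2 + 1 = 3 (decimal)
178 × 3 = 534
534 × 2 = 1068
1068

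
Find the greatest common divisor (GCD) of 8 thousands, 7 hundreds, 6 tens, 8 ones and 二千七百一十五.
Convert 8 thousands, 7 hundreds, 6 tens, 8 ones (place-value notation) → 8×1000 + 7×100 + 6×10 + 8 = 8768 (decimal)
Convert 二千七百一十五 (Chinese numeral) → 2×1000 + 7×100 + 1×10 + 5 = 2715 (decimal)
Compute gcd(8768, 2715) = 1
1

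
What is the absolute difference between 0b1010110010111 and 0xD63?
Convert 0b1010110010111 (binary) → 4096 + 1024 + 256 + 128 + 16 + 4 + 2 + 1 = 5527 (decimal)
Convert 0xD63 (hexadecimal) → 13×256 + 6×16 + 3 = 3427 (decimal)
Compute |5527 - 3427| = 2100
2100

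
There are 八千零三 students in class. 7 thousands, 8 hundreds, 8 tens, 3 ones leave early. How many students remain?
Convert 八千零三 (Chinese numeral) → 8×1000 + 3 = 8003 (decimal)
Convert 7 thousands, 8 hundreds, 8 tens, 3 ones (place-value notation) → 7×1000 + 8×100 + 8×10 + 3 = 7883 (decimal)
Compute 8003 - 7883 = 120
120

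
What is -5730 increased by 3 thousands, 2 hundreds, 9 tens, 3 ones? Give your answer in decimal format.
Convert 3 thousands, 2 hundreds, 9 tens, 3 ones (place-value notation) → 3×1000 + 2×100 + 9×10 + 3 = 3293 (decimal)
Compute -5730 + 3293 = -2437
-2437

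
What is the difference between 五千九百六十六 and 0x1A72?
Convert 五千九百六十六 (Chinese numeral) → 5×1000 + 9×100 + 6×10 + 6 = 5966 (decimal)
Convert 0x1A72 (hexadecimal) → 1×4096 + 10×256 + 7×16 + 2 = 6770 (decimal)
Difference: |5966 - 6770| = 804
804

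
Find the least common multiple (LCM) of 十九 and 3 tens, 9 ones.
Convert 十九 (Chinese numeral) → 1×10 + 9 = 19 (decimal)
Convert 3 tens, 9 ones (place-value notation) → 3×10 + 9 = 39 (decimal)
Compute lcm(19, 39) = 741
741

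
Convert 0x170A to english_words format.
Convert 0x170A (hexadecimal) → 1×4096 + 7×256 + 10 = 5898 (decimal)
Convert 5898 (decimal) → 5898 = 5×1000 + 8×100 + 98 → five thousand eight hundred ninety-eight (English words)
five thousand eight hundred ninety-eight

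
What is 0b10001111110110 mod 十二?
Convert 0b10001111110110 (binary) → 8192 + 512 + 256 + 128 + 64 + 32 + 16 + 4 + 2 = 9206 (decimal)
Convert 十二 (Chinese numeral) → 1×10 + 2 = 12 (decimal)
Compute 9206 mod 12 = 2
2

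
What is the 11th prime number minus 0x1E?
The 11th prime number = 31
Convert 0x1E (hexadecimal) → 1×16 + 14 = 30 (decimal)
Compute 31 - 30 = 1
1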